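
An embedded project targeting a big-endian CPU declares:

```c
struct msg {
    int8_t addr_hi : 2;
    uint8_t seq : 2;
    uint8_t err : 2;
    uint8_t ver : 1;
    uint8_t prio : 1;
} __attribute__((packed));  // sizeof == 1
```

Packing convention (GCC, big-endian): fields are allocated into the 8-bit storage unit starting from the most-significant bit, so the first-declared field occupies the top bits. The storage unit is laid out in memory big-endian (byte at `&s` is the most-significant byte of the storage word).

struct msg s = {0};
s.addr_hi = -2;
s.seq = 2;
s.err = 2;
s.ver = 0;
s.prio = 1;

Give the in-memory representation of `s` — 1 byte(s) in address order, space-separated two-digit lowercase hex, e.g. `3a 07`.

a9

addr_hi:2 = -2 → 0x2 << 6 → word 0x80
seq:2 = 2 → 0x2 << 4 → word 0xa0
err:2 = 2 → 0x2 << 2 → word 0xa8
ver:1 = 0 → 0x0 << 1 → word 0xa8
prio:1 = 1 → 0x1 << 0 → word 0xa9
word = 0xa9 → big-endian bytes:
  [0]=0xa9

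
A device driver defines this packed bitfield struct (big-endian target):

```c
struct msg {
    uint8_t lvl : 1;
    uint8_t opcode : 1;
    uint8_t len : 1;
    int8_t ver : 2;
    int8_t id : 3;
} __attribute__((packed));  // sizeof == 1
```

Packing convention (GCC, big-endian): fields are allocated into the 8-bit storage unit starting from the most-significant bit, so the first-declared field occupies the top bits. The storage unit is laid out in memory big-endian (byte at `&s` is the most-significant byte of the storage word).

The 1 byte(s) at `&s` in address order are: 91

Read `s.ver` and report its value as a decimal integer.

[0]=0x91 (big-endian) → word 0x91
lvl:1 @ bit 7 → (0x91>>7)&0x1 = 0x1
opcode:1 @ bit 6 → (0x91>>6)&0x1 = 0x0
len:1 @ bit 5 → (0x91>>5)&0x1 = 0x0
ver:2 @ bit 3 → (0x91>>3)&0x3 = 0x2  ←
id:3 @ bit 0 → (0x91>>0)&0x7 = 0x1
ver signed 2b, MSB=1: 2 - 4 = -2

-2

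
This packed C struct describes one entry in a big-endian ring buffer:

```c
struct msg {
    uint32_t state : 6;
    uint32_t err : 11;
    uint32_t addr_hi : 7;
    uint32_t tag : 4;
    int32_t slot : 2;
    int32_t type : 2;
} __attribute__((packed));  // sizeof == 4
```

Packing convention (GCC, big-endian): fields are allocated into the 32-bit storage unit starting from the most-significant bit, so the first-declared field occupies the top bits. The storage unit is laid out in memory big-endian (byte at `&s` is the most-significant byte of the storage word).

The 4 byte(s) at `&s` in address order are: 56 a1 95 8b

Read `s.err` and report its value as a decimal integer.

[0]=0x56 [1]=0xa1 [2]=0x95 [3]=0x8b (big-endian) → word 0x56a1958b
state:6 @ bit 26 → (0x56a1958b>>26)&0x3f = 0x15
err:11 @ bit 15 → (0x56a1958b>>15)&0x7ff = 0x543  ←
addr_hi:7 @ bit 8 → (0x56a1958b>>8)&0x7f = 0x15
tag:4 @ bit 4 → (0x56a1958b>>4)&0xf = 0x8
slot:2 @ bit 2 → (0x56a1958b>>2)&0x3 = 0x2
type:2 @ bit 0 → (0x56a1958b>>0)&0x3 = 0x3

1347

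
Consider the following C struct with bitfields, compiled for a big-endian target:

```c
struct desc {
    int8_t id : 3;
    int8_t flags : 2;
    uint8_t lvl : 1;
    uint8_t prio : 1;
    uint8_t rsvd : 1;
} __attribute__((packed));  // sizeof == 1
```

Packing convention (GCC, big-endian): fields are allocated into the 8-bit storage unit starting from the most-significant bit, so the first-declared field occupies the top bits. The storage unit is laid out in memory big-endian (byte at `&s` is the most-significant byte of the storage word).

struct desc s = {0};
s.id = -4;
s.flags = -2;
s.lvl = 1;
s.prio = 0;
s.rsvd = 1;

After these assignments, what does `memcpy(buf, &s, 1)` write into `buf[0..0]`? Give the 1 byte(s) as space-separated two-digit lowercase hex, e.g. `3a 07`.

95

id:3 = -4 → 0x4 << 5 → word 0x80
flags:2 = -2 → 0x2 << 3 → word 0x90
lvl:1 = 1 → 0x1 << 2 → word 0x94
prio:1 = 0 → 0x0 << 1 → word 0x94
rsvd:1 = 1 → 0x1 << 0 → word 0x95
word = 0x95 → big-endian bytes:
  [0]=0x95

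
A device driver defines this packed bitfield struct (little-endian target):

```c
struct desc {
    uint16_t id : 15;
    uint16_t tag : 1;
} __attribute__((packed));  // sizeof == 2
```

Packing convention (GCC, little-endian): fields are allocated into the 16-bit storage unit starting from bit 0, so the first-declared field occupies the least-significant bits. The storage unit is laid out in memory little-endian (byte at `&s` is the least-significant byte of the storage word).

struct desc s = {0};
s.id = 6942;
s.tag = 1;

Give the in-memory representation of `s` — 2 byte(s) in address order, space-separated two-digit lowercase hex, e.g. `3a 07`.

1e 9b

id:15 = 6942 → 0x1b1e << 0 → word 0x1b1e
tag:1 = 1 → 0x1 << 15 → word 0x9b1e
word = 0x9b1e → little-endian bytes:
  [0]=0x1e  [1]=0x9b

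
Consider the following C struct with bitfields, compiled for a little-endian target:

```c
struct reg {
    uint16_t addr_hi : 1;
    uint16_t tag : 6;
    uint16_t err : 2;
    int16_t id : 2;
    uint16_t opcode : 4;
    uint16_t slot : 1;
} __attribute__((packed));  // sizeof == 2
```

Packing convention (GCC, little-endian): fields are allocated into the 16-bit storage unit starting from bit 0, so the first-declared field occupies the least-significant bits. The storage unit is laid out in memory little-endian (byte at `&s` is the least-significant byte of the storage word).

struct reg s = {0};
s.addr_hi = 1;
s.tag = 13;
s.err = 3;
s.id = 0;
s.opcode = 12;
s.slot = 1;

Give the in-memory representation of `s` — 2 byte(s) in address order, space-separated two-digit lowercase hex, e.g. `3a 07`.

9b e1

[0+:1] addr_hi=1 & 0x1 = 0x1; word=0x0001
[1+:6] tag=13 & 0x3f = 0xd; word=0x001b
[7+:2] err=3 & 0x3 = 0x3; word=0x019b
[9+:2] id=0 & 0x3 = 0x0; word=0x019b
[11+:4] opcode=12 & 0xf = 0xc; word=0x619b
[15+:1] slot=1 & 0x1 = 0x1; word=0xe19b
word = 0xe19b → little-endian bytes:
  [0]=0x9b  [1]=0xe1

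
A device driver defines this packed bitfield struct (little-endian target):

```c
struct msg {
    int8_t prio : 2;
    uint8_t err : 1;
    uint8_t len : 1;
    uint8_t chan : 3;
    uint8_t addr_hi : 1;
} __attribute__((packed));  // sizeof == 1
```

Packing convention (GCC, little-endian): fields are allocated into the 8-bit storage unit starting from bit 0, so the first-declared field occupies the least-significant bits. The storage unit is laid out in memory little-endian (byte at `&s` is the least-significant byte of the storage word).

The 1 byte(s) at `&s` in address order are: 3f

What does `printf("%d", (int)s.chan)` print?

3

[0]=0x3f (little-endian) → word 0x3f
prio:2 @ bit 0 → (0x3f>>0)&0x3 = 0x3
err:1 @ bit 2 → (0x3f>>2)&0x1 = 0x1
len:1 @ bit 3 → (0x3f>>3)&0x1 = 0x1
chan:3 @ bit 4 → (0x3f>>4)&0x7 = 0x3  ←
addr_hi:1 @ bit 7 → (0x3f>>7)&0x1 = 0x0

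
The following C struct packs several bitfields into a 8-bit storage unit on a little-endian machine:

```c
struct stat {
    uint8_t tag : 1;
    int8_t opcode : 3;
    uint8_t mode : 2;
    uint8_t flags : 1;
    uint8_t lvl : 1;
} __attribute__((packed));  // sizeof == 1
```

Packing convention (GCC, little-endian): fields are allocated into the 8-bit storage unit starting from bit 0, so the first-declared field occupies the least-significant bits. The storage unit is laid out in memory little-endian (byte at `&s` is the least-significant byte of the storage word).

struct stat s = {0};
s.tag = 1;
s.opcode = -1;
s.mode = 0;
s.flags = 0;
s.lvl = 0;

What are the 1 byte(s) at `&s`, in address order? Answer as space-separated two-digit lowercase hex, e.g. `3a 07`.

0f

tag:1 = 1 → 0x1 << 0 → word 0x01
opcode:3 = -1 → 0x7 << 1 → word 0x0f
mode:2 = 0 → 0x0 << 4 → word 0x0f
flags:1 = 0 → 0x0 << 6 → word 0x0f
lvl:1 = 0 → 0x0 << 7 → word 0x0f
word = 0x0f → little-endian bytes:
  [0]=0x0f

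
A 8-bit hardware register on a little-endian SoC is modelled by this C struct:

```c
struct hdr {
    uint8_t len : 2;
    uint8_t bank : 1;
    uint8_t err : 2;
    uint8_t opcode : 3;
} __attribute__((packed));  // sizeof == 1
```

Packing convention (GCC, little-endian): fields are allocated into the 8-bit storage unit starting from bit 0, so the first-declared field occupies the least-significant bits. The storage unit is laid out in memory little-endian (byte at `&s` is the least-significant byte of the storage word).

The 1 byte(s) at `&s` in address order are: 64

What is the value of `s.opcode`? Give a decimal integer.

3

[0]=0x64 (little-endian) → word 0x64
len [0+:2] = (word>>0) & 0x3 = 0
bank [2+:1] = (word>>2) & 0x1 = 1
err [3+:2] = (word>>3) & 0x3 = 0
opcode [5+:3] = (word>>5) & 0x7 = 3  ←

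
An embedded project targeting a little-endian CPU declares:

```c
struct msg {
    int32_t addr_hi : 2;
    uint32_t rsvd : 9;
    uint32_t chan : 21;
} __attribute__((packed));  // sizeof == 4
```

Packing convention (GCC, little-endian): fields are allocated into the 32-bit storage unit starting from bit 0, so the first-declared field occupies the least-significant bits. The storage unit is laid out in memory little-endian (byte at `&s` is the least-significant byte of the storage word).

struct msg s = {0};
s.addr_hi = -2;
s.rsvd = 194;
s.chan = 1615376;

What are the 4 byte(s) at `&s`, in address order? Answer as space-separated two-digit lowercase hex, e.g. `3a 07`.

addr_hi (2b) val=-2 bits=0x2 at bit 0: 0x00000002
rsvd (9b) val=194 bits=0xc2 at bit 2: 0x0000030a
chan (21b) val=1615376 bits=0x18a610 at bit 11: 0xc530830a
word = 0xc530830a → little-endian bytes:
  [0]=0x0a  [1]=0x83  [2]=0x30  [3]=0xc5

0a 83 30 c5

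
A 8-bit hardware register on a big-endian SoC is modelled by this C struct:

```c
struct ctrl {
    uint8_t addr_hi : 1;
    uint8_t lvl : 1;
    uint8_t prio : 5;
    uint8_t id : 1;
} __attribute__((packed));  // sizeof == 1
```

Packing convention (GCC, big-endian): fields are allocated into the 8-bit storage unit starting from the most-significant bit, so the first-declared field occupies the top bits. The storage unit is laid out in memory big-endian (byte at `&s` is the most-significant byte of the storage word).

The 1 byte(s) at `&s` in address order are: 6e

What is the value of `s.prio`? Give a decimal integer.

[0]=0x6e (big-endian) → word 0x6e
addr_hi [7+:1] = (word>>7) & 0x1 = 0
lvl [6+:1] = (word>>6) & 0x1 = 1
prio [1+:5] = (word>>1) & 0x1f = 23  ←
id [0+:1] = (word>>0) & 0x1 = 0

23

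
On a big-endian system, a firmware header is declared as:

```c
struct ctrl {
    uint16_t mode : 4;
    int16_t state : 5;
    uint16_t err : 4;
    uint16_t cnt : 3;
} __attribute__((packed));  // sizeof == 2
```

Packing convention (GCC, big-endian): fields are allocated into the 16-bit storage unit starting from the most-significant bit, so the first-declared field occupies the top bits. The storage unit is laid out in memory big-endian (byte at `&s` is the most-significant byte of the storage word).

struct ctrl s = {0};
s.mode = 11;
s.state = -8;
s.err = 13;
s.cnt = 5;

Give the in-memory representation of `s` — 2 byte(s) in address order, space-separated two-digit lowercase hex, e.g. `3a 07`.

mode (4b) val=11 bits=0xb at bit 12: 0xb000
state (5b) val=-8 bits=0x18 at bit 7: 0xbc00
err (4b) val=13 bits=0xd at bit 3: 0xbc68
cnt (3b) val=5 bits=0x5 at bit 0: 0xbc6d
word = 0xbc6d → big-endian bytes:
  [0]=0xbc  [1]=0x6d

bc 6d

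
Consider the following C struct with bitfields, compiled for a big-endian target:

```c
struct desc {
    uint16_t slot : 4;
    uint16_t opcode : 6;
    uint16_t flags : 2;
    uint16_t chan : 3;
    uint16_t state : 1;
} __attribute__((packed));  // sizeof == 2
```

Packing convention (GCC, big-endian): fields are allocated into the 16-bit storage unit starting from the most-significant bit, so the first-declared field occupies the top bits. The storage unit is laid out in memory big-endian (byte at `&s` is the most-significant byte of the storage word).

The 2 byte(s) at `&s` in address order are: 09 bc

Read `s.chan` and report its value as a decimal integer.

[0]=0x09 [1]=0xbc (big-endian) → word 0x09bc
slot:4 @ bit 12 → (0x09bc>>12)&0xf = 0x0
opcode:6 @ bit 6 → (0x09bc>>6)&0x3f = 0x26
flags:2 @ bit 4 → (0x09bc>>4)&0x3 = 0x3
chan:3 @ bit 1 → (0x09bc>>1)&0x7 = 0x6  ←
state:1 @ bit 0 → (0x09bc>>0)&0x1 = 0x0

6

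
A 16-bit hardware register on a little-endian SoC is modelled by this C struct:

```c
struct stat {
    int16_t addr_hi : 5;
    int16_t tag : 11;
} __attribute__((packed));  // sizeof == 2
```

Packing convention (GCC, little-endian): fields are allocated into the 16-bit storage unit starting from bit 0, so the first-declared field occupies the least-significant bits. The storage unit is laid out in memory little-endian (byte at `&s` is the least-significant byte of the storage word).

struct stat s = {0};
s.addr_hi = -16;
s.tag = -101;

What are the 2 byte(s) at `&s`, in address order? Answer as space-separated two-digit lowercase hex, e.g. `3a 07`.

70 f3

addr_hi:5 = -16 → 0x10 << 0 → word 0x0010
tag:11 = -101 → 0x79b << 5 → word 0xf370
word = 0xf370 → little-endian bytes:
  [0]=0x70  [1]=0xf3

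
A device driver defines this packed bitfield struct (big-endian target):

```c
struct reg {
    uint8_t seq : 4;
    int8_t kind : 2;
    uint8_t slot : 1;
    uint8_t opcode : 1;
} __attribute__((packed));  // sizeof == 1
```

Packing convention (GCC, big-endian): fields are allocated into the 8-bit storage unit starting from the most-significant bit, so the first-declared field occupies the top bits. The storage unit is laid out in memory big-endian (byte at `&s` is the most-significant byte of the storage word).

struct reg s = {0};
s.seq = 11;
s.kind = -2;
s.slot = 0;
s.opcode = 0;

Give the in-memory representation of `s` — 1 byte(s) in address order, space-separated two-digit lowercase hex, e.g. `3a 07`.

b8

[4+:4] seq=11 & 0xf = 0xb; word=0xb0
[2+:2] kind=-2 & 0x3 = 0x2; word=0xb8
[1+:1] slot=0 & 0x1 = 0x0; word=0xb8
[0+:1] opcode=0 & 0x1 = 0x0; word=0xb8
word = 0xb8 → big-endian bytes:
  [0]=0xb8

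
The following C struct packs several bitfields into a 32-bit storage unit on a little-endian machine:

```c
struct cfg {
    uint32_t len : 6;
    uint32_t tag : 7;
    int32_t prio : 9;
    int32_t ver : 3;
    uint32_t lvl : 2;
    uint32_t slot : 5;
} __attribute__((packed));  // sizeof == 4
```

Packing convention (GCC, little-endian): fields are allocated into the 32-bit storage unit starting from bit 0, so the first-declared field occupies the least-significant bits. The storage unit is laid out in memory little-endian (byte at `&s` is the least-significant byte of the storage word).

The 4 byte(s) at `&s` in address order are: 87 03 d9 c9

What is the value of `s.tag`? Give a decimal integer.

14

[0]=0x87 [1]=0x03 [2]=0xd9 [3]=0xc9 (little-endian) → word 0xc9d90387
len:6 @ bit 0 → (0xc9d90387>>0)&0x3f = 0x7
tag:7 @ bit 6 → (0xc9d90387>>6)&0x7f = 0xe  ←
prio:9 @ bit 13 → (0xc9d90387>>13)&0x1ff = 0xc8
ver:3 @ bit 22 → (0xc9d90387>>22)&0x7 = 0x7
lvl:2 @ bit 25 → (0xc9d90387>>25)&0x3 = 0x0
slot:5 @ bit 27 → (0xc9d90387>>27)&0x1f = 0x19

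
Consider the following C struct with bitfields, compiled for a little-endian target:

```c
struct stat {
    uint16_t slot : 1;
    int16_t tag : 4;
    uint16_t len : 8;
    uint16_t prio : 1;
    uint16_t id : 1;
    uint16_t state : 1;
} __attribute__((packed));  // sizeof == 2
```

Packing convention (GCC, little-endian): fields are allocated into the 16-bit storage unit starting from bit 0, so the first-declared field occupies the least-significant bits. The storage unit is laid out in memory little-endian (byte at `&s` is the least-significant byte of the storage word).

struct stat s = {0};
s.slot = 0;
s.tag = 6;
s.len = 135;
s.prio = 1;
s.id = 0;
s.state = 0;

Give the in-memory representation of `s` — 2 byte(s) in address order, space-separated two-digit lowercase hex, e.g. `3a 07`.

slot:1 = 0 → 0x0 << 0 → word 0x0000
tag:4 = 6 → 0x6 << 1 → word 0x000c
len:8 = 135 → 0x87 << 5 → word 0x10ec
prio:1 = 1 → 0x1 << 13 → word 0x30ec
id:1 = 0 → 0x0 << 14 → word 0x30ec
state:1 = 0 → 0x0 << 15 → word 0x30ec
word = 0x30ec → little-endian bytes:
  [0]=0xec  [1]=0x30

ec 30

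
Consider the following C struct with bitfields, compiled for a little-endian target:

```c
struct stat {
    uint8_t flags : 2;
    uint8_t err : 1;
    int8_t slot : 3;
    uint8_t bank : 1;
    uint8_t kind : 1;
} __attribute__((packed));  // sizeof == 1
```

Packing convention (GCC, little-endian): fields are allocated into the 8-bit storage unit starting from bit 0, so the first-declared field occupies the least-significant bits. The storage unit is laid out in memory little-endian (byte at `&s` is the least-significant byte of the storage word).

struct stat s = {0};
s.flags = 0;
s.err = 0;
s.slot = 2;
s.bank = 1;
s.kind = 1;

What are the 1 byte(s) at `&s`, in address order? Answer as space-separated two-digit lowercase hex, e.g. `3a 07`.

[0+:2] flags=0 & 0x3 = 0x0; word=0x00
[2+:1] err=0 & 0x1 = 0x0; word=0x00
[3+:3] slot=2 & 0x7 = 0x2; word=0x10
[6+:1] bank=1 & 0x1 = 0x1; word=0x50
[7+:1] kind=1 & 0x1 = 0x1; word=0xd0
word = 0xd0 → little-endian bytes:
  [0]=0xd0

d0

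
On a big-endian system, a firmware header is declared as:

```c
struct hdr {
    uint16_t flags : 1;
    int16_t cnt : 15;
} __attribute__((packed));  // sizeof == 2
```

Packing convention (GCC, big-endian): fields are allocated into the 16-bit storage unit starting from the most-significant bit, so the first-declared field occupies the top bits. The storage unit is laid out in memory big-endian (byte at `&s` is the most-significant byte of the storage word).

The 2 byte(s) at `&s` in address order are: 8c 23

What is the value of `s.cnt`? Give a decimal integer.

[0]=0x8c [1]=0x23 (big-endian) → word 0x8c23
flags:1 @ bit 15 → (0x8c23>>15)&0x1 = 0x1
cnt:15 @ bit 0 → (0x8c23>>0)&0x7fff = 0xc23  ←
cnt signed 15b, MSB=0: value = 3107

3107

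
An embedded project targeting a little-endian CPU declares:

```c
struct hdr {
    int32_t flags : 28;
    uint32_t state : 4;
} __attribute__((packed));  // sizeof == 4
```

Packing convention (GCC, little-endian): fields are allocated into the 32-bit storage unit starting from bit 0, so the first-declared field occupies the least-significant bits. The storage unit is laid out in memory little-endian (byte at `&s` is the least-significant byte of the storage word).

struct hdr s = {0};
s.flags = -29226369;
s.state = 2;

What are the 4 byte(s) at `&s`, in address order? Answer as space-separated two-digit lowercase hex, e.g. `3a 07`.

7f 0a 42 2e

[0+:28] flags=-29226369 & 0xfffffff = 0xe420a7f; word=0x0e420a7f
[28+:4] state=2 & 0xf = 0x2; word=0x2e420a7f
word = 0x2e420a7f → little-endian bytes:
  [0]=0x7f  [1]=0x0a  [2]=0x42  [3]=0x2e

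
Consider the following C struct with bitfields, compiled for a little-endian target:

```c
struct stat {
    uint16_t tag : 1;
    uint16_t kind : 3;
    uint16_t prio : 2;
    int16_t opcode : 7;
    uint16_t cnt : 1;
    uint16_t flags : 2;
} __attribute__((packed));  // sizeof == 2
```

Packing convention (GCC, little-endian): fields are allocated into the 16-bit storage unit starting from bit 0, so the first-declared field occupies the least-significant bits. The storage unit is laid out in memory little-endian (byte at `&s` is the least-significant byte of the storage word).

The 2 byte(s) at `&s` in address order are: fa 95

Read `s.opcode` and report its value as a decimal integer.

-41

[0]=0xfa [1]=0x95 (little-endian) → word 0x95fa
tag:1 @ bit 0 → (0x95fa>>0)&0x1 = 0x0
kind:3 @ bit 1 → (0x95fa>>1)&0x7 = 0x5
prio:2 @ bit 4 → (0x95fa>>4)&0x3 = 0x3
opcode:7 @ bit 6 → (0x95fa>>6)&0x7f = 0x57  ←
cnt:1 @ bit 13 → (0x95fa>>13)&0x1 = 0x0
flags:2 @ bit 14 → (0x95fa>>14)&0x3 = 0x2
opcode signed 7b, MSB=1: 87 - 128 = -41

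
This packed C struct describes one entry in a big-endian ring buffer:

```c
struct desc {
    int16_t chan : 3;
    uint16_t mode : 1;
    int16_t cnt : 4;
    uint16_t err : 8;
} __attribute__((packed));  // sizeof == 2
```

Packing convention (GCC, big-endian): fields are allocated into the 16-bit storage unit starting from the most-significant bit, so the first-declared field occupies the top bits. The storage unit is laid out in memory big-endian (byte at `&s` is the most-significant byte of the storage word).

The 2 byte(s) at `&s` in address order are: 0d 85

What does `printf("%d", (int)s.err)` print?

[0]=0x0d [1]=0x85 (big-endian) → word 0x0d85
chan [13+:3] = (word>>13) & 0x7 = 0
mode [12+:1] = (word>>12) & 0x1 = 0
cnt [8+:4] = (word>>8) & 0xf = 13
err [0+:8] = (word>>0) & 0xff = 133  ←

133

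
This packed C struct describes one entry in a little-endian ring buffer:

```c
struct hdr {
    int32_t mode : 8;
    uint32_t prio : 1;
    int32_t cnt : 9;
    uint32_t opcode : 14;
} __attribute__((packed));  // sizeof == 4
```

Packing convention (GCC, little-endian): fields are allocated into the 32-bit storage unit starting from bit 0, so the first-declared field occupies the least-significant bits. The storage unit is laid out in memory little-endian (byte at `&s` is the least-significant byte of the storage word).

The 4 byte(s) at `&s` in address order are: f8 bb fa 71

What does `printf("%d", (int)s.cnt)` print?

[0]=0xf8 [1]=0xbb [2]=0xfa [3]=0x71 (little-endian) → word 0x71fabbf8
mode [0+:8] = (word>>0) & 0xff = 248
prio [8+:1] = (word>>8) & 0x1 = 1
cnt [9+:9] = (word>>9) & 0x1ff = 349  ←
opcode [18+:14] = (word>>18) & 0x3fff = 7294
cnt signed 9b, MSB=1: 349 - 512 = -163

-163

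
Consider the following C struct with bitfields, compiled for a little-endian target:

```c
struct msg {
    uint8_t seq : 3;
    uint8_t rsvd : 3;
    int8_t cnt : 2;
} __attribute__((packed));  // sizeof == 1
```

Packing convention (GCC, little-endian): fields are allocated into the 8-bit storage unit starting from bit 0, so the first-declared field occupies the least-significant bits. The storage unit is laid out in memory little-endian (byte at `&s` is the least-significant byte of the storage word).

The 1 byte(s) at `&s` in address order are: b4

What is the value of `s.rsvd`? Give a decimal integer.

[0]=0xb4 (little-endian) → word 0xb4
seq [0+:3] = (word>>0) & 0x7 = 4
rsvd [3+:3] = (word>>3) & 0x7 = 6  ←
cnt [6+:2] = (word>>6) & 0x3 = 2

6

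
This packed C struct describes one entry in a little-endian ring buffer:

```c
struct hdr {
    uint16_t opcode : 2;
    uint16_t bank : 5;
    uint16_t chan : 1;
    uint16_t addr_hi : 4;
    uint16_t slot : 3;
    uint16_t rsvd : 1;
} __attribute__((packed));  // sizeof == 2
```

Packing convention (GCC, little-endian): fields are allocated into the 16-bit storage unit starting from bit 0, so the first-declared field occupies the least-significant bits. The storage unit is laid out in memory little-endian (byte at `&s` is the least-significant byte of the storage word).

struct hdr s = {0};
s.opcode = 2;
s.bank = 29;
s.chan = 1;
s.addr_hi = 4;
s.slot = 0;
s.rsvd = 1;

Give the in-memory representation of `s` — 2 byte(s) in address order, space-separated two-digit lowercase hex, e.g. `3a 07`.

opcode (2b) val=2 bits=0x2 at bit 0: 0x0002
bank (5b) val=29 bits=0x1d at bit 2: 0x0076
chan (1b) val=1 bits=0x1 at bit 7: 0x00f6
addr_hi (4b) val=4 bits=0x4 at bit 8: 0x04f6
slot (3b) val=0 bits=0x0 at bit 12: 0x04f6
rsvd (1b) val=1 bits=0x1 at bit 15: 0x84f6
word = 0x84f6 → little-endian bytes:
  [0]=0xf6  [1]=0x84

f6 84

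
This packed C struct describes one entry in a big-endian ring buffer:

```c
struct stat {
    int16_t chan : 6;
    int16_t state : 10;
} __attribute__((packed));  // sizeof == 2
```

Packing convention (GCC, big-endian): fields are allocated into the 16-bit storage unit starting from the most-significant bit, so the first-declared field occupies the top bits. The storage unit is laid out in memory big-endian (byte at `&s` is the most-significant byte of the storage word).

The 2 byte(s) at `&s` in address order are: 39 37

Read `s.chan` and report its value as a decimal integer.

14

[0]=0x39 [1]=0x37 (big-endian) → word 0x3937
chan:6 @ bit 10 → (0x3937>>10)&0x3f = 0xe  ←
state:10 @ bit 0 → (0x3937>>0)&0x3ff = 0x137
chan signed 6b, MSB=0: value = 14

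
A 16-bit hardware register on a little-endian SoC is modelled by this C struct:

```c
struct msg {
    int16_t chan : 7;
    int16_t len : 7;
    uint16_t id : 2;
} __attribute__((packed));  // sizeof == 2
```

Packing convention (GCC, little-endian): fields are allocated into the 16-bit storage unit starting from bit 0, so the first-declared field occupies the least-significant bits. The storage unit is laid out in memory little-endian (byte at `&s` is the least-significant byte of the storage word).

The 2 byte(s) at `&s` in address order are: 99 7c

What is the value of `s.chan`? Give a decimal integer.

25

[0]=0x99 [1]=0x7c (little-endian) → word 0x7c99
chan [0+:7] = (word>>0) & 0x7f = 25  ←
len [7+:7] = (word>>7) & 0x7f = 121
id [14+:2] = (word>>14) & 0x3 = 1
chan signed 7b, MSB=0: value = 25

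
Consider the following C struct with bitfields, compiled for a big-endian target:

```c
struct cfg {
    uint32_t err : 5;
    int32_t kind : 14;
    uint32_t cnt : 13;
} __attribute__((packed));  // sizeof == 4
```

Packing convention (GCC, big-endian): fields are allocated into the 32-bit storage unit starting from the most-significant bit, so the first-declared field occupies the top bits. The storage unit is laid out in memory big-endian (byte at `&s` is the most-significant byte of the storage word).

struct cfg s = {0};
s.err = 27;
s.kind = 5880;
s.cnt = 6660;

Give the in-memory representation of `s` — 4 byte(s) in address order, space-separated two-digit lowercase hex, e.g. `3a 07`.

da df 1a 04

err:5 = 27 → 0x1b << 27 → word 0xd8000000
kind:14 = 5880 → 0x16f8 << 13 → word 0xdadf0000
cnt:13 = 6660 → 0x1a04 << 0 → word 0xdadf1a04
word = 0xdadf1a04 → big-endian bytes:
  [0]=0xda  [1]=0xdf  [2]=0x1a  [3]=0x04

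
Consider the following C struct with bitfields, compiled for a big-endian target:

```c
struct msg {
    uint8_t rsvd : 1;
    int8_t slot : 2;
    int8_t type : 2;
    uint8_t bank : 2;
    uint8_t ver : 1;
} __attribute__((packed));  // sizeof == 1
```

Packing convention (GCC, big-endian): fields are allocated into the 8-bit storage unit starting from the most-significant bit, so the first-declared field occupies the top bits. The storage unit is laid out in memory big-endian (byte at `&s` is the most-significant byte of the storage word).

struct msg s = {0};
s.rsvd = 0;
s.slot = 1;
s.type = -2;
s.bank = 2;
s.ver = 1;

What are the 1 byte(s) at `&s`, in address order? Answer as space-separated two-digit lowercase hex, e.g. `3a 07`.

rsvd (1b) val=0 bits=0x0 at bit 7: 0x00
slot (2b) val=1 bits=0x1 at bit 5: 0x20
type (2b) val=-2 bits=0x2 at bit 3: 0x30
bank (2b) val=2 bits=0x2 at bit 1: 0x34
ver (1b) val=1 bits=0x1 at bit 0: 0x35
word = 0x35 → big-endian bytes:
  [0]=0x35

35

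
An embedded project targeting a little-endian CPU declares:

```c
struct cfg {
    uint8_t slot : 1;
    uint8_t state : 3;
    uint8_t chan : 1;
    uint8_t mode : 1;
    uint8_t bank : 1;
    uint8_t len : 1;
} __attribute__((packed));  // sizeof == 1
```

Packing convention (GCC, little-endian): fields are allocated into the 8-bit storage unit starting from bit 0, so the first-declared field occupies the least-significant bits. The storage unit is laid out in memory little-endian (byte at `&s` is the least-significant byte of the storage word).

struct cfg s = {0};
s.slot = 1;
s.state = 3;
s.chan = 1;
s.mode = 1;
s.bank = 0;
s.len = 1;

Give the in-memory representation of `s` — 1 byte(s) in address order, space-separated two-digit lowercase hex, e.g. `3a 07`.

slot:1 = 1 → 0x1 << 0 → word 0x01
state:3 = 3 → 0x3 << 1 → word 0x07
chan:1 = 1 → 0x1 << 4 → word 0x17
mode:1 = 1 → 0x1 << 5 → word 0x37
bank:1 = 0 → 0x0 << 6 → word 0x37
len:1 = 1 → 0x1 << 7 → word 0xb7
word = 0xb7 → little-endian bytes:
  [0]=0xb7

b7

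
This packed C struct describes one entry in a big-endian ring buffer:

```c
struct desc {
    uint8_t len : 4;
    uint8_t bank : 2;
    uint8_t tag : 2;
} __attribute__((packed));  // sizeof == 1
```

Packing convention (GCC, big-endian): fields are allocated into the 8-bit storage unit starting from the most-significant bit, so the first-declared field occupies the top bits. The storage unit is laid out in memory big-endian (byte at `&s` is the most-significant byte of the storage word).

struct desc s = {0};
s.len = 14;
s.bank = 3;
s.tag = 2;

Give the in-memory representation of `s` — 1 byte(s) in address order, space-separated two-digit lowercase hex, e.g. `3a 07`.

len:4 = 14 → 0xe << 4 → word 0xe0
bank:2 = 3 → 0x3 << 2 → word 0xec
tag:2 = 2 → 0x2 << 0 → word 0xee
word = 0xee → big-endian bytes:
  [0]=0xee

ee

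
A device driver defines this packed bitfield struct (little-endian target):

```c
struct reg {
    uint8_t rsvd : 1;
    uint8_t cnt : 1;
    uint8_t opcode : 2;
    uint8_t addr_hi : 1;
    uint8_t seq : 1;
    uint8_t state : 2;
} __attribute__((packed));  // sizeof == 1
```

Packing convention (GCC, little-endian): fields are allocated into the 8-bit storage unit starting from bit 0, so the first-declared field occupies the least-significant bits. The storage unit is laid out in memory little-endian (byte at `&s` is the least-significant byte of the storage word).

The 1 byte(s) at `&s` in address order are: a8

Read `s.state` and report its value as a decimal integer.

2

[0]=0xa8 (little-endian) → word 0xa8
rsvd:1 @ bit 0 → (0xa8>>0)&0x1 = 0x0
cnt:1 @ bit 1 → (0xa8>>1)&0x1 = 0x0
opcode:2 @ bit 2 → (0xa8>>2)&0x3 = 0x2
addr_hi:1 @ bit 4 → (0xa8>>4)&0x1 = 0x0
seq:1 @ bit 5 → (0xa8>>5)&0x1 = 0x1
state:2 @ bit 6 → (0xa8>>6)&0x3 = 0x2  ←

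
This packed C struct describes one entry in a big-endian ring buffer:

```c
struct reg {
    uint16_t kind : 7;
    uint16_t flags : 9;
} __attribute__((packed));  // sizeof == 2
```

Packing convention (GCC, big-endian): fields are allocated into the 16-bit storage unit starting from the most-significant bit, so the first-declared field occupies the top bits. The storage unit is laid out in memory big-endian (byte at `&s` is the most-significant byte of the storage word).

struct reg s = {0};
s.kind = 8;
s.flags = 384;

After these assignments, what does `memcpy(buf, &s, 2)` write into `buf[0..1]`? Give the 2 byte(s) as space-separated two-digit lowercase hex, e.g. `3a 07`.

[9+:7] kind=8 & 0x7f = 0x8; word=0x1000
[0+:9] flags=384 & 0x1ff = 0x180; word=0x1180
word = 0x1180 → big-endian bytes:
  [0]=0x11  [1]=0x80

11 80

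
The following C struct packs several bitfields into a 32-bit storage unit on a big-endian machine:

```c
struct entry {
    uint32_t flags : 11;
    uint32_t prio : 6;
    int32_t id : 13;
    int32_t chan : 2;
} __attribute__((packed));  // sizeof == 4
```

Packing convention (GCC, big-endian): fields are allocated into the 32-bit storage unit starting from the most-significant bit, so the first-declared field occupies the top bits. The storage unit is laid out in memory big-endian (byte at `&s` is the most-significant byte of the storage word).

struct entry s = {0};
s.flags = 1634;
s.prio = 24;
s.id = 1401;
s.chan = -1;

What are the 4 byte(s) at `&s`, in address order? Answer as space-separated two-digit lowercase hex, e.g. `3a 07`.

flags (11b) val=1634 bits=0x662 at bit 21: 0xcc400000
prio (6b) val=24 bits=0x18 at bit 15: 0xcc4c0000
id (13b) val=1401 bits=0x579 at bit 2: 0xcc4c15e4
chan (2b) val=-1 bits=0x3 at bit 0: 0xcc4c15e7
word = 0xcc4c15e7 → big-endian bytes:
  [0]=0xcc  [1]=0x4c  [2]=0x15  [3]=0xe7

cc 4c 15 e7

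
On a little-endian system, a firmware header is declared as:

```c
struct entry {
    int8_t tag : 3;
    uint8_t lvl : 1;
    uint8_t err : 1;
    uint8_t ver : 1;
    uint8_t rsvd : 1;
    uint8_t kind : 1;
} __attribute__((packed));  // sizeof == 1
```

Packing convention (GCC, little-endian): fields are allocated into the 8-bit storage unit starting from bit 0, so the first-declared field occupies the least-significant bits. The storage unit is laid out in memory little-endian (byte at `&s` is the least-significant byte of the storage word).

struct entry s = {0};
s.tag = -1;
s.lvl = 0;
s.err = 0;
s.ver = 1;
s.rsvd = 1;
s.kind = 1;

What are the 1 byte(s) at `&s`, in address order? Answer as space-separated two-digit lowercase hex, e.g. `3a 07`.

e7

tag:3 = -1 → 0x7 << 0 → word 0x07
lvl:1 = 0 → 0x0 << 3 → word 0x07
err:1 = 0 → 0x0 << 4 → word 0x07
ver:1 = 1 → 0x1 << 5 → word 0x27
rsvd:1 = 1 → 0x1 << 6 → word 0x67
kind:1 = 1 → 0x1 << 7 → word 0xe7
word = 0xe7 → little-endian bytes:
  [0]=0xe7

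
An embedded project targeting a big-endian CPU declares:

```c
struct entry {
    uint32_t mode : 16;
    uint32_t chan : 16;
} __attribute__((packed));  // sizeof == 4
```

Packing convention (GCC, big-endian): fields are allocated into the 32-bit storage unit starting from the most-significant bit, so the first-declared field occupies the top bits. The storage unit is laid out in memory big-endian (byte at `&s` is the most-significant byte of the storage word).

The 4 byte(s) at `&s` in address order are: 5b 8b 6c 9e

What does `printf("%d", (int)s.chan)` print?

[0]=0x5b [1]=0x8b [2]=0x6c [3]=0x9e (big-endian) → word 0x5b8b6c9e
mode [16+:16] = (word>>16) & 0xffff = 23435
chan [0+:16] = (word>>0) & 0xffff = 27806  ←

27806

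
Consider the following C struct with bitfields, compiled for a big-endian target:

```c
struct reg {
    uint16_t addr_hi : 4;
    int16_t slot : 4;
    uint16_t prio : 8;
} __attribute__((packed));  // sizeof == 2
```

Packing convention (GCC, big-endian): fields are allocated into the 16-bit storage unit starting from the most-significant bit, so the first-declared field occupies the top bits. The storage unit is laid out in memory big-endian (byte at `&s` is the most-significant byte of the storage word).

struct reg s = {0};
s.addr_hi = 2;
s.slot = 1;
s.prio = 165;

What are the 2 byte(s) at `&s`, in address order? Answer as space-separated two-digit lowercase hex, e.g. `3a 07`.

addr_hi (4b) val=2 bits=0x2 at bit 12: 0x2000
slot (4b) val=1 bits=0x1 at bit 8: 0x2100
prio (8b) val=165 bits=0xa5 at bit 0: 0x21a5
word = 0x21a5 → big-endian bytes:
  [0]=0x21  [1]=0xa5

21 a5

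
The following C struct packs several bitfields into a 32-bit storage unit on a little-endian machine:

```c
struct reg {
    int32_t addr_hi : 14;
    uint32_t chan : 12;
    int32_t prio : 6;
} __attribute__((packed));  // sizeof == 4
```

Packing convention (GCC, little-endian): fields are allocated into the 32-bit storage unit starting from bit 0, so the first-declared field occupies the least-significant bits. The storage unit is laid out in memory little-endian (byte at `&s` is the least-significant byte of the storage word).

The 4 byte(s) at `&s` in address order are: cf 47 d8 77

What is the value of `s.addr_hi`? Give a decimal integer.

[0]=0xcf [1]=0x47 [2]=0xd8 [3]=0x77 (little-endian) → word 0x77d847cf
addr_hi:14 @ bit 0 → (0x77d847cf>>0)&0x3fff = 0x7cf  ←
chan:12 @ bit 14 → (0x77d847cf>>14)&0xfff = 0xf61
prio:6 @ bit 26 → (0x77d847cf>>26)&0x3f = 0x1d
addr_hi signed 14b, MSB=0: value = 1999

1999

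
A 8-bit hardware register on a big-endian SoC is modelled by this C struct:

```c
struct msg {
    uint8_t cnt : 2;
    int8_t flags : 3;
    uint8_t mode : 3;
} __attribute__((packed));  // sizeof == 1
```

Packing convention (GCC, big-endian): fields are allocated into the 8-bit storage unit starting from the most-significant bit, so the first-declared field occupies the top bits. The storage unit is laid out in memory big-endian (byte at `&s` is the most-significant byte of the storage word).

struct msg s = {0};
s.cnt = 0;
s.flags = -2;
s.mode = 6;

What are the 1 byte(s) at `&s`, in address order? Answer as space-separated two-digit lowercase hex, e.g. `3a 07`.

36

cnt (2b) val=0 bits=0x0 at bit 6: 0x00
flags (3b) val=-2 bits=0x6 at bit 3: 0x30
mode (3b) val=6 bits=0x6 at bit 0: 0x36
word = 0x36 → big-endian bytes:
  [0]=0x36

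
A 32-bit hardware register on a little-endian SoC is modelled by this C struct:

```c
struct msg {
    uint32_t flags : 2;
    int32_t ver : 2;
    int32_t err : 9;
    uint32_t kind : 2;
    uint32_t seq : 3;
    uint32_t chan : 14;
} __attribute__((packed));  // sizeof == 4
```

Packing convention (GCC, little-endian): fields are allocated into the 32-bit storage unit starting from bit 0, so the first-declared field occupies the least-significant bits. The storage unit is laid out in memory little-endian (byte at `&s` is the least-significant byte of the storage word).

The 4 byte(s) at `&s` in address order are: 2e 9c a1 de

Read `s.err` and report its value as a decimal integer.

[0]=0x2e [1]=0x9c [2]=0xa1 [3]=0xde (little-endian) → word 0xdea19c2e
flags [0+:2] = (word>>0) & 0x3 = 2
ver [2+:2] = (word>>2) & 0x3 = 3
err [4+:9] = (word>>4) & 0x1ff = 450  ←
kind [13+:2] = (word>>13) & 0x3 = 0
seq [15+:3] = (word>>15) & 0x7 = 3
chan [18+:14] = (word>>18) & 0x3fff = 14248
err signed 9b, MSB=1: 450 - 512 = -62

-62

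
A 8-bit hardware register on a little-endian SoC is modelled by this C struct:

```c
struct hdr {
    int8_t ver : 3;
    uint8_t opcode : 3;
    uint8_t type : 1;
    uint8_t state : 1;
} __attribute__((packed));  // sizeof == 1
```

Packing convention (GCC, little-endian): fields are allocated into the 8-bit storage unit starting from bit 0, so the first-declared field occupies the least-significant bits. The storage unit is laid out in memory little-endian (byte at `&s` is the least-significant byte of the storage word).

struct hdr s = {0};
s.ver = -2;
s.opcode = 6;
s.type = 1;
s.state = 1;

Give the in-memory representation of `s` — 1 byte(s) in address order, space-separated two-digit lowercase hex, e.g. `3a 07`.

f6

[0+:3] ver=-2 & 0x7 = 0x6; word=0x06
[3+:3] opcode=6 & 0x7 = 0x6; word=0x36
[6+:1] type=1 & 0x1 = 0x1; word=0x76
[7+:1] state=1 & 0x1 = 0x1; word=0xf6
word = 0xf6 → little-endian bytes:
  [0]=0xf6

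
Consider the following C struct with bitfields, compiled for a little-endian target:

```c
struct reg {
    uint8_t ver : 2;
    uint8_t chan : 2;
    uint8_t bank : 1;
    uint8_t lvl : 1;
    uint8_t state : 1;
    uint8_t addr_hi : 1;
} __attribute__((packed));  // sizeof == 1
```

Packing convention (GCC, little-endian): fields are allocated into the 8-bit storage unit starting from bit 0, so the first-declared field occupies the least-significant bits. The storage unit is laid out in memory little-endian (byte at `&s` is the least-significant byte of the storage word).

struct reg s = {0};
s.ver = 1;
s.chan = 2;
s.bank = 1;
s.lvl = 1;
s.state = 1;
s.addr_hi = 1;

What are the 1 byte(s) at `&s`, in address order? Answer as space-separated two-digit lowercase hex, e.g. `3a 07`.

ver:2 = 1 → 0x1 << 0 → word 0x01
chan:2 = 2 → 0x2 << 2 → word 0x09
bank:1 = 1 → 0x1 << 4 → word 0x19
lvl:1 = 1 → 0x1 << 5 → word 0x39
state:1 = 1 → 0x1 << 6 → word 0x79
addr_hi:1 = 1 → 0x1 << 7 → word 0xf9
word = 0xf9 → little-endian bytes:
  [0]=0xf9

f9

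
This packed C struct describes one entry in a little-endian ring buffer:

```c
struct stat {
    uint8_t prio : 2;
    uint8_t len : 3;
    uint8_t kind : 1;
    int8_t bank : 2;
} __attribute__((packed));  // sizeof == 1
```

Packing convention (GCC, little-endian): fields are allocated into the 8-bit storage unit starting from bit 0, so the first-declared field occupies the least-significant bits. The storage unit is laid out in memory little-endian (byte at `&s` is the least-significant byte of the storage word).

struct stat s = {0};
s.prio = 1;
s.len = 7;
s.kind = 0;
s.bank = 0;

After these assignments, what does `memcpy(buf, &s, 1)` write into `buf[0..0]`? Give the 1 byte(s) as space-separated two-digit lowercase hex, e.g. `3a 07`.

prio (2b) val=1 bits=0x1 at bit 0: 0x01
len (3b) val=7 bits=0x7 at bit 2: 0x1d
kind (1b) val=0 bits=0x0 at bit 5: 0x1d
bank (2b) val=0 bits=0x0 at bit 6: 0x1d
word = 0x1d → little-endian bytes:
  [0]=0x1d

1d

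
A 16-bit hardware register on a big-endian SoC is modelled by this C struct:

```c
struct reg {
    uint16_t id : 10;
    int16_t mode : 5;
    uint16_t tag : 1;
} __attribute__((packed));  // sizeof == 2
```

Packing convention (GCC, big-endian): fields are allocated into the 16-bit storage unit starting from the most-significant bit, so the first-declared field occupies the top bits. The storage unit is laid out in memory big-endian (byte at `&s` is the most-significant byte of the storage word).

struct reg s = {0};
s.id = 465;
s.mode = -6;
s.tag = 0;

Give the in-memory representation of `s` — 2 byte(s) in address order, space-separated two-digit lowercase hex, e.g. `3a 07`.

74 74

id:10 = 465 → 0x1d1 << 6 → word 0x7440
mode:5 = -6 → 0x1a << 1 → word 0x7474
tag:1 = 0 → 0x0 << 0 → word 0x7474
word = 0x7474 → big-endian bytes:
  [0]=0x74  [1]=0x74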